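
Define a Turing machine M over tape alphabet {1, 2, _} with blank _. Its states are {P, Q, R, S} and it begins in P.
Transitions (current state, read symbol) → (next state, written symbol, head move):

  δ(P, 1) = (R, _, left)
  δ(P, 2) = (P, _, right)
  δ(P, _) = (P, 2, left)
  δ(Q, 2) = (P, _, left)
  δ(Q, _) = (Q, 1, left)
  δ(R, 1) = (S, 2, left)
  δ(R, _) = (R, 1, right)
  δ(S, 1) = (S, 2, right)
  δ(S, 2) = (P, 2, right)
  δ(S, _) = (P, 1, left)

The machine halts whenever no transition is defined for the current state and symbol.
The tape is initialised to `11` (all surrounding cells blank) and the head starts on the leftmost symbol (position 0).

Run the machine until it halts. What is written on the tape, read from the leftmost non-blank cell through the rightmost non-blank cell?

state=P head=0 tape=__[1]1___   (P,1)→(R,_,left)
state=R head=-1 tape=_[_]_1___   (R,_)→(R,1,right)
state=R head=0 tape=_1[_]1___   (R,_)→(R,1,right)
state=R head=1 tape=_11[1]___   (R,1)→(S,2,left)
state=S head=0 tape=_1[1]2___   (S,1)→(S,2,right)
state=S head=1 tape=_12[2]___   (S,2)→(P,2,right)
state=P head=2 tape=_122[_]__   (P,_)→(P,2,left)
state=P head=1 tape=_12[2]2__   (P,2)→(P,_,right)
state=P head=2 tape=_12_[2]__   (P,2)→(P,_,right)
state=P head=3 tape=_12__[_]_   (P,_)→(P,2,left)
state=P head=2 tape=_12_[_]2_   (P,_)→(P,2,left)
state=P head=1 tape=_12[_]22_   (P,_)→(P,2,left)
state=P head=0 tape=_1[2]222_   (P,2)→(P,_,right)
state=P head=1 tape=_1_[2]22_   (P,2)→(P,_,right)
state=P head=2 tape=_1__[2]2_   (P,2)→(P,_,right)
state=P head=3 tape=_1___[2]_   (P,2)→(P,_,right)
state=P head=4 tape=_1____[_]   (P,_)→(P,2,left)
state=P head=3 tape=_1___[_]2   (P,_)→(P,2,left)
state=P head=2 tape=_1__[_]22   (P,_)→(P,2,left)
state=P head=1 tape=_1_[_]222   (P,_)→(P,2,left)
state=P head=0 tape=_1[_]2222   (P,_)→(P,2,left)
state=P head=-1 tape=_[1]22222   (P,1)→(R,_,left)
state=R head=-2 tape=[_]_22222   (R,_)→(R,1,right)
state=R head=-1 tape=1[_]22222   (R,_)→(R,1,right)
state=R head=0 tape=11[2]2222
The non-blank tape span at halt is 1122222.

1122222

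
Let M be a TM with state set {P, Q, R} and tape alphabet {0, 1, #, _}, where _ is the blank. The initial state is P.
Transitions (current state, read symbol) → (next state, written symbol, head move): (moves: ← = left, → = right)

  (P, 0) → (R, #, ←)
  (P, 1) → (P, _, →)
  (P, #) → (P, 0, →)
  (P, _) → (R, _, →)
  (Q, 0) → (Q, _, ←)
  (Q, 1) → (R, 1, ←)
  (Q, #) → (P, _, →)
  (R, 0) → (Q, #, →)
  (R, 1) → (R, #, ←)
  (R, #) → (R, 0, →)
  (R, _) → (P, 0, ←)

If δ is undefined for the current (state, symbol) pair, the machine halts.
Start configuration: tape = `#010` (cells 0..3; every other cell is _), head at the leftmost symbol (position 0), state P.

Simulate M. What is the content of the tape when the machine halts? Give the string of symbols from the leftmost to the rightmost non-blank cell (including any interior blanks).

state=P head=0 tape=[#]010___   (P,#)→(P,0,→)
state=P head=1 tape=0[0]10___   (P,0)→(R,#,←)
state=R head=0 tape=[0]#10___   (R,0)→(Q,#,→)
state=Q head=1 tape=#[#]10___   (Q,#)→(P,_,→)
state=P head=2 tape=#_[1]0___   (P,1)→(P,_,→)
state=P head=3 tape=#__[0]___   (P,0)→(R,#,←)
state=R head=2 tape=#_[_]#___   (R,_)→(P,0,←)
state=P head=1 tape=#[_]0#___   (P,_)→(R,_,→)
state=R head=2 tape=#_[0]#___   (R,0)→(Q,#,→)
state=Q head=3 tape=#_#[#]___   (Q,#)→(P,_,→)
state=P head=4 tape=#_#_[_]__   (P,_)→(R,_,→)
state=R head=5 tape=#_#__[_]_   (R,_)→(P,0,←)
state=P head=4 tape=#_#_[_]0_   (P,_)→(R,_,→)
state=R head=5 tape=#_#__[0]_   (R,0)→(Q,#,→)
state=Q head=6 tape=#_#__#[_]
The non-blank tape span at halt is #_#__#.

#_#__#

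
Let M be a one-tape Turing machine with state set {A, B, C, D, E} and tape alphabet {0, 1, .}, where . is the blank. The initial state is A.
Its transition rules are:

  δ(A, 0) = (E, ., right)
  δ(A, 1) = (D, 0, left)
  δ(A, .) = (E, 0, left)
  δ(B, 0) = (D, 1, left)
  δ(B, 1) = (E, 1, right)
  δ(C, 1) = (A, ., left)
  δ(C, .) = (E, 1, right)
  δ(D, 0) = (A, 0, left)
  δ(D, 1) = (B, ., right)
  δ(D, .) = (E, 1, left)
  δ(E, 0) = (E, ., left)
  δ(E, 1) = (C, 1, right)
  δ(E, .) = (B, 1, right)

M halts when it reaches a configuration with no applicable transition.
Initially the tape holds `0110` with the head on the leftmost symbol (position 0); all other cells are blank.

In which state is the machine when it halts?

A | .[0]110..   read 0 → write ., move right, go to E
E | ..[1]10..   read 1 → write 1, move right, go to C
C | ..1[1]0..   read 1 → write ., move left, go to A
A | ..[1].0..   read 1 → write 0, move left, go to D
D | .[.]0.0..   read . → write 1, move left, go to E
E | [.]10.0..   read . → write 1, move right, go to B
B | 1[1]0.0..   read 1 → write 1, move right, go to E
E | 11[0].0..   read 0 → write ., move left, go to E
E | 1[1]..0..   read 1 → write 1, move right, go to C
C | 11[.].0..   read . → write 1, move right, go to E
E | 111[.]0..   read . → write 1, move right, go to B
B | 1111[0]..   read 0 → write 1, move left, go to D
D | 111[1]1..   read 1 → write ., move right, go to B
B | 111.[1]..   read 1 → write 1, move right, go to E
E | 111.1[.].   read . → write 1, move right, go to B
B | 111.11[.]
No transition is defined for (B, .); M halts in state B.

B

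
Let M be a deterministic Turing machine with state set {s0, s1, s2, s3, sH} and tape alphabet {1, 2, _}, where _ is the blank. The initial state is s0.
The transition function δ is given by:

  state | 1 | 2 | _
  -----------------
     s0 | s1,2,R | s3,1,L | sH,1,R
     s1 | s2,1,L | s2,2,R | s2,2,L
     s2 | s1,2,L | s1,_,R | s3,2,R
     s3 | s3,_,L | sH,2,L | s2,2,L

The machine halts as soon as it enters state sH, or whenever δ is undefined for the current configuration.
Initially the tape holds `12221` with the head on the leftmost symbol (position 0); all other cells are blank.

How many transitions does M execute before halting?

10

state=s0 head=0 tape=[1]2221_   (s0,1)→(s1,2,R)
state=s1 head=1 tape=2[2]221_   (s1,2)→(s2,2,R)
state=s2 head=2 tape=22[2]21_   (s2,2)→(s1,_,R)
state=s1 head=3 tape=22_[2]1_   (s1,2)→(s2,2,R)
state=s2 head=4 tape=22_2[1]_   (s2,1)→(s1,2,L)
state=s1 head=3 tape=22_[2]2_   (s1,2)→(s2,2,R)
state=s2 head=4 tape=22_2[2]_   (s2,2)→(s1,_,R)
state=s1 head=5 tape=22_2_[_]   (s1,_)→(s2,2,L)
state=s2 head=4 tape=22_2[_]2   (s2,_)→(s3,2,R)
state=s3 head=5 tape=22_22[2]   (s3,2)→(sH,2,L)
state=sH head=4 tape=22_2[2]2
M halts after 10 transitions.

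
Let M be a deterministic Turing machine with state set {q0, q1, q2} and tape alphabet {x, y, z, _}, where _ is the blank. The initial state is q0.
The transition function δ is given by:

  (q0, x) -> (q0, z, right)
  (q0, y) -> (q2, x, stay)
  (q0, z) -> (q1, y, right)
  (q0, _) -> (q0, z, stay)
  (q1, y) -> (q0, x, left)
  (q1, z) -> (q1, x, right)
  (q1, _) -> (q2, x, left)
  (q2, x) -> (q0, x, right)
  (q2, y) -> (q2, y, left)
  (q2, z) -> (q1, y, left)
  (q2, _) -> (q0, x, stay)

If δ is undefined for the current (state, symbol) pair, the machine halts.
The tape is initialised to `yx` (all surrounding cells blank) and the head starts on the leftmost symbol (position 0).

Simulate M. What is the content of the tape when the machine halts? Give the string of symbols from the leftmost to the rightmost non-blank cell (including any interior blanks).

xyyx

q0 | [y]x__   read y → write x, move stay, go to q2
q2 | [x]x__   read x → write x, move right, go to q0
q0 | x[x]__   read x → write z, move right, go to q0
q0 | xz[_]_   read _ → write z, move stay, go to q0
q0 | xz[z]_   read z → write y, move right, go to q1
q1 | xzy[_]   read _ → write x, move left, go to q2
q2 | xz[y]x   read y → write y, move left, go to q2
q2 | x[z]yx   read z → write y, move left, go to q1
q1 | [x]yyx
The non-blank tape span at halt is xyyx.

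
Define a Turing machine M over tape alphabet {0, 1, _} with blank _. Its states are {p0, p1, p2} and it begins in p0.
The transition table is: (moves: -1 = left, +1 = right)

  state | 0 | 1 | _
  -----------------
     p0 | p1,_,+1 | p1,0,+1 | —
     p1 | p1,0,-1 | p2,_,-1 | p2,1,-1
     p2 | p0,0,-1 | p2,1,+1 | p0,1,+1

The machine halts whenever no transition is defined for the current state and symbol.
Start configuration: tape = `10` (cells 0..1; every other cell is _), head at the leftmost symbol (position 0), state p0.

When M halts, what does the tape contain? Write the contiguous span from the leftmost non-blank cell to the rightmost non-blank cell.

1_000

p0 | ___[1]0   read 1 → write 0, move +1, go to p1
p1 | ___0[0]   read 0 → write 0, move -1, go to p1
p1 | ___[0]0   read 0 → write 0, move -1, go to p1
p1 | __[_]00   read _ → write 1, move -1, go to p2
p2 | _[_]100   read _ → write 1, move +1, go to p0
p0 | _1[1]00   read 1 → write 0, move +1, go to p1
p1 | _10[0]0   read 0 → write 0, move -1, go to p1
p1 | _1[0]00   read 0 → write 0, move -1, go to p1
p1 | _[1]000   read 1 → write _, move -1, go to p2
p2 | [_]_000   read _ → write 1, move +1, go to p0
p0 | 1[_]000
The non-blank tape span at halt is 1_000.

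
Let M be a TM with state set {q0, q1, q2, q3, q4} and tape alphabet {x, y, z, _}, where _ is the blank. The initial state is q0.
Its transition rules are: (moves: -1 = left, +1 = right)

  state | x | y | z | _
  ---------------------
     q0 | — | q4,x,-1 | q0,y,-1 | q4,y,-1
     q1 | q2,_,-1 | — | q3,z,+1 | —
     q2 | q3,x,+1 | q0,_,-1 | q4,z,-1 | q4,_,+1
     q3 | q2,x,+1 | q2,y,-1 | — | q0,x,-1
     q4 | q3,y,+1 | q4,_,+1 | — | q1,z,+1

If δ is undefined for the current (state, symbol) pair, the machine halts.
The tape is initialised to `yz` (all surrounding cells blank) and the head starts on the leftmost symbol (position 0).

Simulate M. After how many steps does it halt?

11

state=q0 head=0 tape=____[y]z   (q0,y)→(q4,x,-1)
state=q4 head=-1 tape=___[_]xz   (q4,_)→(q1,z,+1)
state=q1 head=0 tape=___z[x]z   (q1,x)→(q2,_,-1)
state=q2 head=-1 tape=___[z]_z   (q2,z)→(q4,z,-1)
state=q4 head=-2 tape=__[_]z_z   (q4,_)→(q1,z,+1)
state=q1 head=-1 tape=__z[z]_z   (q1,z)→(q3,z,+1)
state=q3 head=0 tape=__zz[_]z   (q3,_)→(q0,x,-1)
state=q0 head=-1 tape=__z[z]xz   (q0,z)→(q0,y,-1)
state=q0 head=-2 tape=__[z]yxz   (q0,z)→(q0,y,-1)
state=q0 head=-3 tape=_[_]yyxz   (q0,_)→(q4,y,-1)
state=q4 head=-4 tape=[_]yyyxz   (q4,_)→(q1,z,+1)
state=q1 head=-3 tape=z[y]yyxz
M halts after 11 transitions.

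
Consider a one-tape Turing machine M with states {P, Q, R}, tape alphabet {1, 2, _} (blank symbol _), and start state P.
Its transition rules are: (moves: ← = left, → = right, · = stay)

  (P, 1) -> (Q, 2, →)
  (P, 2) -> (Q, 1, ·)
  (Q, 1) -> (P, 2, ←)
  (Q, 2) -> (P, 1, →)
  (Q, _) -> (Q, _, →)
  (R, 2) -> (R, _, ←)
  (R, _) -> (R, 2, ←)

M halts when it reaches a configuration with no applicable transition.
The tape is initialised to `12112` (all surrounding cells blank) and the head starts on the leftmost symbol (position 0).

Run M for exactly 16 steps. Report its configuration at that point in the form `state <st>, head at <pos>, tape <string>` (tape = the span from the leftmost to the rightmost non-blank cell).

state P, head at 5, tape 22221

P | [1]2112_   read 1 → write 2, move →, go to Q
Q | 2[2]112_   read 2 → write 1, move →, go to P
P | 21[1]12_   read 1 → write 2, move →, go to Q
Q | 212[1]2_   read 1 → write 2, move ←, go to P
P | 21[2]22_   read 2 → write 1, move ·, go to Q
Q | 21[1]22_   read 1 → write 2, move ←, go to P
P | 2[1]222_   read 1 → write 2, move →, go to Q
Q | 22[2]22_   read 2 → write 1, move →, go to P
P | 221[2]2_   read 2 → write 1, move ·, go to Q
Q | 221[1]2_   read 1 → write 2, move ←, go to P
P | 22[1]22_   read 1 → write 2, move →, go to Q
Q | 222[2]2_   read 2 → write 1, move →, go to P
P | 2221[2]_   read 2 → write 1, move ·, go to Q
Q | 2221[1]_   read 1 → write 2, move ←, go to P
P | 222[1]2_   read 1 → write 2, move →, go to Q
Q | 2222[2]_   read 2 → write 1, move →, go to P
P | 22221[_]
After 16 steps: state P, head at 5, tape 22221.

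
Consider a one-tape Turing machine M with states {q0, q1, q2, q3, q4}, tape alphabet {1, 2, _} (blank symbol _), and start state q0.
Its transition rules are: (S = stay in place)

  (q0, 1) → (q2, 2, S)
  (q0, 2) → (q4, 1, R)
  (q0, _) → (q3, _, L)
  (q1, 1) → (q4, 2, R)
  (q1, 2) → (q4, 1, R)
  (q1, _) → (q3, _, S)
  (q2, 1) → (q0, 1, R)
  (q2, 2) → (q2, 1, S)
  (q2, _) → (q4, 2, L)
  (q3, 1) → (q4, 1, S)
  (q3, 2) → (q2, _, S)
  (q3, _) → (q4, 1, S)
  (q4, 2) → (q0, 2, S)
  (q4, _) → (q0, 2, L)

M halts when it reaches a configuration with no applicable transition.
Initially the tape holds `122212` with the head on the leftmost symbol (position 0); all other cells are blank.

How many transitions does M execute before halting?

q0 | [1]22212   read 1 → write 2, move S, go to q2
q2 | [2]22212   read 2 → write 1, move S, go to q2
q2 | [1]22212   read 1 → write 1, move R, go to q0
q0 | 1[2]2212   read 2 → write 1, move R, go to q4
q4 | 11[2]212   read 2 → write 2, move S, go to q0
q0 | 11[2]212   read 2 → write 1, move R, go to q4
q4 | 111[2]12   read 2 → write 2, move S, go to q0
q0 | 111[2]12   read 2 → write 1, move R, go to q4
q4 | 1111[1]2
M halts after 8 transitions.

8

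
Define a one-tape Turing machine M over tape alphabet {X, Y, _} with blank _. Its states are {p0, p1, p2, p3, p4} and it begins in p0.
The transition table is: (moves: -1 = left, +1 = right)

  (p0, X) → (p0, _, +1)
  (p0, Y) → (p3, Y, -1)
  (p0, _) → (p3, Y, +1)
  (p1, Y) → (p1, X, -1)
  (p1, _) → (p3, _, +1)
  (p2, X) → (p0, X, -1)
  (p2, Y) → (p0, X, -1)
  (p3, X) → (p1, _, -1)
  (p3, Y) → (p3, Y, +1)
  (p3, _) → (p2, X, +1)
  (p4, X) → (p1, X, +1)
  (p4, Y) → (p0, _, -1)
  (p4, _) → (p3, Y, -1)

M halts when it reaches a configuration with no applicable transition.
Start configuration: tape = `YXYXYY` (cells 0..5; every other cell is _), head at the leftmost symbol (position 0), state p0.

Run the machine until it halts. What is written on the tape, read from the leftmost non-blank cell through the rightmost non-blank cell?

YX

state=p0 head=0 tape=_[Y]XYXYY___   (p0,Y)→(p3,Y,-1)
state=p3 head=-1 tape=[_]YXYXYY___   (p3,_)→(p2,X,+1)
state=p2 head=0 tape=X[Y]XYXYY___   (p2,Y)→(p0,X,-1)
state=p0 head=-1 tape=[X]XXYXYY___   (p0,X)→(p0,_,+1)
state=p0 head=0 tape=_[X]XYXYY___   (p0,X)→(p0,_,+1)
state=p0 head=1 tape=__[X]YXYY___   (p0,X)→(p0,_,+1)
state=p0 head=2 tape=___[Y]XYY___   (p0,Y)→(p3,Y,-1)
state=p3 head=1 tape=__[_]YXYY___   (p3,_)→(p2,X,+1)
state=p2 head=2 tape=__X[Y]XYY___   (p2,Y)→(p0,X,-1)
state=p0 head=1 tape=__[X]XXYY___   (p0,X)→(p0,_,+1)
state=p0 head=2 tape=___[X]XYY___   (p0,X)→(p0,_,+1)
state=p0 head=3 tape=____[X]YY___   (p0,X)→(p0,_,+1)
state=p0 head=4 tape=_____[Y]Y___   (p0,Y)→(p3,Y,-1)
state=p3 head=3 tape=____[_]YY___   (p3,_)→(p2,X,+1)
state=p2 head=4 tape=____X[Y]Y___   (p2,Y)→(p0,X,-1)
state=p0 head=3 tape=____[X]XY___   (p0,X)→(p0,_,+1)
state=p0 head=4 tape=_____[X]Y___   (p0,X)→(p0,_,+1)
state=p0 head=5 tape=______[Y]___   (p0,Y)→(p3,Y,-1)
state=p3 head=4 tape=_____[_]Y___   (p3,_)→(p2,X,+1)
state=p2 head=5 tape=_____X[Y]___   (p2,Y)→(p0,X,-1)
state=p0 head=4 tape=_____[X]X___   (p0,X)→(p0,_,+1)
state=p0 head=5 tape=______[X]___   (p0,X)→(p0,_,+1)
state=p0 head=6 tape=_______[_]__   (p0,_)→(p3,Y,+1)
state=p3 head=7 tape=_______Y[_]_   (p3,_)→(p2,X,+1)
state=p2 head=8 tape=_______YX[_]
The non-blank tape span at halt is YX.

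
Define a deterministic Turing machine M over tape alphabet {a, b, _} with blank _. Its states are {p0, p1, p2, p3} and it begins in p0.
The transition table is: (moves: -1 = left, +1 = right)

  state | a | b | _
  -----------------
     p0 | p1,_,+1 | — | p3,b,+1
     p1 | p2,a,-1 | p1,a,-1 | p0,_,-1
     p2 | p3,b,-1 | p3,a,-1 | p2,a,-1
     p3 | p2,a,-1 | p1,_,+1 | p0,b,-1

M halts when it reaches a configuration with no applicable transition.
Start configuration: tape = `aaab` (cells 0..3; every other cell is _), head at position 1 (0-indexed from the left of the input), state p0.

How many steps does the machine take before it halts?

9

state=p0 head=1 tape=__a[a]ab   (p0,a)→(p1,_,+1)
state=p1 head=2 tape=__a_[a]b   (p1,a)→(p2,a,-1)
state=p2 head=1 tape=__a[_]ab   (p2,_)→(p2,a,-1)
state=p2 head=0 tape=__[a]aab   (p2,a)→(p3,b,-1)
state=p3 head=-1 tape=_[_]baab   (p3,_)→(p0,b,-1)
state=p0 head=-2 tape=[_]bbaab   (p0,_)→(p3,b,+1)
state=p3 head=-1 tape=b[b]baab   (p3,b)→(p1,_,+1)
state=p1 head=0 tape=b_[b]aab   (p1,b)→(p1,a,-1)
state=p1 head=-1 tape=b[_]aaab   (p1,_)→(p0,_,-1)
state=p0 head=-2 tape=[b]_aaab
M halts after 9 transitions.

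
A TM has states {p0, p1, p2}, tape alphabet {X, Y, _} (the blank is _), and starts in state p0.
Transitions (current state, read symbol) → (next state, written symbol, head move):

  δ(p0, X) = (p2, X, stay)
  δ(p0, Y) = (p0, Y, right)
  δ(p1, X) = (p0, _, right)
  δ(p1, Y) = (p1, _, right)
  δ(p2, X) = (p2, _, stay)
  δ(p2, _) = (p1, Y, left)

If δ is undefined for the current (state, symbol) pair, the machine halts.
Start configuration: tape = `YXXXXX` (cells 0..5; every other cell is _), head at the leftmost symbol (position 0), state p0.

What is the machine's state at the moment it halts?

p0 | [Y]XXXXX   read Y → write Y, move right, go to p0
p0 | Y[X]XXXX   read X → write X, move stay, go to p2
p2 | Y[X]XXXX   read X → write _, move stay, go to p2
p2 | Y[_]XXXX   read _ → write Y, move left, go to p1
p1 | [Y]YXXXX   read Y → write _, move right, go to p1
p1 | _[Y]XXXX   read Y → write _, move right, go to p1
p1 | __[X]XXX   read X → write _, move right, go to p0
p0 | ___[X]XX   read X → write X, move stay, go to p2
p2 | ___[X]XX   read X → write _, move stay, go to p2
p2 | ___[_]XX   read _ → write Y, move left, go to p1
p1 | __[_]YXX
No transition is defined for (p1, _); M halts in state p1.

p1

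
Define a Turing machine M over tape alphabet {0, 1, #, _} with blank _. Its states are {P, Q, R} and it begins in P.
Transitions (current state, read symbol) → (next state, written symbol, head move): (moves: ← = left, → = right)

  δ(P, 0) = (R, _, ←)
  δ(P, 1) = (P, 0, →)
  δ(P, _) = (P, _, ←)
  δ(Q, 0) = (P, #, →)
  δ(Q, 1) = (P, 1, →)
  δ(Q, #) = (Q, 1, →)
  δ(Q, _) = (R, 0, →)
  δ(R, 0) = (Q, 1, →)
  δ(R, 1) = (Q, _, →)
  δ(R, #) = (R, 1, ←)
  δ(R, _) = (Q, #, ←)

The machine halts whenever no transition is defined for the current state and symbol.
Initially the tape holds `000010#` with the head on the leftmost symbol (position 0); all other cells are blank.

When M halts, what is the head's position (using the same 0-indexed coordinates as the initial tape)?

P | __[0]00010#   read 0 → write _, move ←, go to R
R | _[_]_00010#   read _ → write #, move ←, go to Q
Q | [_]#_00010#   read _ → write 0, move →, go to R
R | 0[#]_00010#   read # → write 1, move ←, go to R
R | [0]1_00010#   read 0 → write 1, move →, go to Q
Q | 1[1]_00010#   read 1 → write 1, move →, go to P
P | 11[_]00010#   read _ → write _, move ←, go to P
P | 1[1]_00010#   read 1 → write 0, move →, go to P
P | 10[_]00010#   read _ → write _, move ←, go to P
P | 1[0]_00010#   read 0 → write _, move ←, go to R
R | [1]__00010#   read 1 → write _, move →, go to Q
Q | _[_]_00010#   read _ → write 0, move →, go to R
R | _0[_]00010#   read _ → write #, move ←, go to Q
Q | _[0]#00010#   read 0 → write #, move →, go to P
P | _#[#]00010#
At halt the head is at cell 0.

0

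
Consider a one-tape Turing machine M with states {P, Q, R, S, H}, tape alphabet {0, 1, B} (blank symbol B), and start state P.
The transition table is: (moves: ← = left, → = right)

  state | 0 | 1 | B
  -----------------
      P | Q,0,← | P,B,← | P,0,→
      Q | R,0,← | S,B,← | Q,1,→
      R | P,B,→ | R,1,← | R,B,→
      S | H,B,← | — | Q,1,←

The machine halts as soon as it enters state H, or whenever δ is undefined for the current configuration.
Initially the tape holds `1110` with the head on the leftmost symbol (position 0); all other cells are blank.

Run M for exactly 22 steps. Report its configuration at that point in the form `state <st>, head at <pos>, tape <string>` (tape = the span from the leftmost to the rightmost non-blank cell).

P | BB[1]110   read 1 → write B, move ←, go to P
P | B[B]B110   read B → write 0, move →, go to P
P | B0[B]110   read B → write 0, move →, go to P
P | B00[1]10   read 1 → write B, move ←, go to P
P | B0[0]B10   read 0 → write 0, move ←, go to Q
Q | B[0]0B10   read 0 → write 0, move ←, go to R
R | [B]00B10   read B → write B, move →, go to R
R | B[0]0B10   read 0 → write B, move →, go to P
P | BB[0]B10   read 0 → write 0, move ←, go to Q
Q | B[B]0B10   read B → write 1, move →, go to Q
Q | B1[0]B10   read 0 → write 0, move ←, go to R
R | B[1]0B10   read 1 → write 1, move ←, go to R
R | [B]10B10   read B → write B, move →, go to R
R | B[1]0B10   read 1 → write 1, move ←, go to R
R | [B]10B10   read B → write B, move →, go to R
R | B[1]0B10   read 1 → write 1, move ←, go to R
R | [B]10B10   read B → write B, move →, go to R
R | B[1]0B10   read 1 → write 1, move ←, go to R
R | [B]10B10   read B → write B, move →, go to R
R | B[1]0B10   read 1 → write 1, move ←, go to R
R | [B]10B10   read B → write B, move →, go to R
R | B[1]0B10   read 1 → write 1, move ←, go to R
R | [B]10B10
After 22 steps: state R, head at -2, tape 10B10.

state R, head at -2, tape 10B10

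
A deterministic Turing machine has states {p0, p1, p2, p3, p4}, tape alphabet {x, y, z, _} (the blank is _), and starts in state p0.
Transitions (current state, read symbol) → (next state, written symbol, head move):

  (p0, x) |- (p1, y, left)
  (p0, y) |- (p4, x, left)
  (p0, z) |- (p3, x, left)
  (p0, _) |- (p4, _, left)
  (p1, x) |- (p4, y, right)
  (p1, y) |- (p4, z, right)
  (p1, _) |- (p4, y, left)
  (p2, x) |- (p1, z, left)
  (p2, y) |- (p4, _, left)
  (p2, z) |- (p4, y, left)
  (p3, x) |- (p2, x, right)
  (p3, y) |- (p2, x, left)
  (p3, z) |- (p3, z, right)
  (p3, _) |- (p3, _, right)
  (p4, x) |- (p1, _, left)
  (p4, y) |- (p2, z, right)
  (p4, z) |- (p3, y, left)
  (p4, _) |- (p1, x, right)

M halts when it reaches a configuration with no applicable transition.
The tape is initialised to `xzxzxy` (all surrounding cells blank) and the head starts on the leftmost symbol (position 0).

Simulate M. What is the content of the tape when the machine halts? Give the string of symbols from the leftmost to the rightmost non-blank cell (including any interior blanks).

p0 | ____[x]zxzxy   read x → write y, move left, go to p1
p1 | ___[_]yzxzxy   read _ → write y, move left, go to p4
p4 | __[_]yyzxzxy   read _ → write x, move right, go to p1
p1 | __x[y]yzxzxy   read y → write z, move right, go to p4
p4 | __xz[y]zxzxy   read y → write z, move right, go to p2
p2 | __xzz[z]xzxy   read z → write y, move left, go to p4
p4 | __xz[z]yxzxy   read z → write y, move left, go to p3
p3 | __x[z]yyxzxy   read z → write z, move right, go to p3
p3 | __xz[y]yxzxy   read y → write x, move left, go to p2
p2 | __x[z]xyxzxy   read z → write y, move left, go to p4
p4 | __[x]yxyxzxy   read x → write _, move left, go to p1
p1 | _[_]_yxyxzxy   read _ → write y, move left, go to p4
p4 | [_]y_yxyxzxy   read _ → write x, move right, go to p1
p1 | x[y]_yxyxzxy   read y → write z, move right, go to p4
p4 | xz[_]yxyxzxy   read _ → write x, move right, go to p1
p1 | xzx[y]xyxzxy   read y → write z, move right, go to p4
p4 | xzxz[x]yxzxy   read x → write _, move left, go to p1
p1 | xzx[z]_yxzxy
The non-blank tape span at halt is xzxz_yxzxy.

xzxz_yxzxy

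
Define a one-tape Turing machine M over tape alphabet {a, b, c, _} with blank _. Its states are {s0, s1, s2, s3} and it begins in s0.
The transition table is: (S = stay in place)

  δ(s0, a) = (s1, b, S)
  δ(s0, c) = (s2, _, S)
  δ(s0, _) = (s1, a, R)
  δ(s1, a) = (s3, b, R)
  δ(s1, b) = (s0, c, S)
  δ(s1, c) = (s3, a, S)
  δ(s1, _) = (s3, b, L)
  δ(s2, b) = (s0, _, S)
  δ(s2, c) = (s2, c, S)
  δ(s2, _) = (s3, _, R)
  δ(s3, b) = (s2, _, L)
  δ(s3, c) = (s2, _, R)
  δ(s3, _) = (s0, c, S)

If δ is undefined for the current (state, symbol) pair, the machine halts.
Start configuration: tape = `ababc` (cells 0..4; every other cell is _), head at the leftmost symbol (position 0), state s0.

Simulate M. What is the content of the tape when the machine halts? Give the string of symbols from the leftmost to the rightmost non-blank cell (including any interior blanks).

state=s0 head=0 tape=[a]babc   (s0,a)→(s1,b,S)
state=s1 head=0 tape=[b]babc   (s1,b)→(s0,c,S)
state=s0 head=0 tape=[c]babc   (s0,c)→(s2,_,S)
state=s2 head=0 tape=[_]babc   (s2,_)→(s3,_,R)
state=s3 head=1 tape=_[b]abc   (s3,b)→(s2,_,L)
state=s2 head=0 tape=[_]_abc   (s2,_)→(s3,_,R)
state=s3 head=1 tape=_[_]abc   (s3,_)→(s0,c,S)
state=s0 head=1 tape=_[c]abc   (s0,c)→(s2,_,S)
state=s2 head=1 tape=_[_]abc   (s2,_)→(s3,_,R)
state=s3 head=2 tape=__[a]bc
The non-blank tape span at halt is abc.

abc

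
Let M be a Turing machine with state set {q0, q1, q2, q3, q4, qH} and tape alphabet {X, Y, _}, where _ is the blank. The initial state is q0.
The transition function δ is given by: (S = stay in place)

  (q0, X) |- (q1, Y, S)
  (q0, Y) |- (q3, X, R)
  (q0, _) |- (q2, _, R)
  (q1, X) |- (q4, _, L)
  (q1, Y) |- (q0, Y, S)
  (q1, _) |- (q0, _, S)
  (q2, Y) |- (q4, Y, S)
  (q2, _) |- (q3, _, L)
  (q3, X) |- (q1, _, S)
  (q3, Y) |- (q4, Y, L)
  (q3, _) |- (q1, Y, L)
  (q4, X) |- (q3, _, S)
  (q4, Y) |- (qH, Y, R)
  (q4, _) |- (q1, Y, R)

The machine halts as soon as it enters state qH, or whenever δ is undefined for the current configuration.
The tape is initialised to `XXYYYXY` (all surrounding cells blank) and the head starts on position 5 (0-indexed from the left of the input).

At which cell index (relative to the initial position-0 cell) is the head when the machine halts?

q0 | _XXYYY[X]Y   read X → write Y, move S, go to q1
q1 | _XXYYY[Y]Y   read Y → write Y, move S, go to q0
q0 | _XXYYY[Y]Y   read Y → write X, move R, go to q3
q3 | _XXYYYX[Y]   read Y → write Y, move L, go to q4
q4 | _XXYYY[X]Y   read X → write _, move S, go to q3
q3 | _XXYYY[_]Y   read _ → write Y, move L, go to q1
q1 | _XXYY[Y]YY   read Y → write Y, move S, go to q0
q0 | _XXYY[Y]YY   read Y → write X, move R, go to q3
q3 | _XXYYX[Y]Y   read Y → write Y, move L, go to q4
q4 | _XXYY[X]YY   read X → write _, move S, go to q3
q3 | _XXYY[_]YY   read _ → write Y, move L, go to q1
q1 | _XXY[Y]YYY   read Y → write Y, move S, go to q0
q0 | _XXY[Y]YYY   read Y → write X, move R, go to q3
q3 | _XXYX[Y]YY   read Y → write Y, move L, go to q4
q4 | _XXY[X]YYY   read X → write _, move S, go to q3
q3 | _XXY[_]YYY   read _ → write Y, move L, go to q1
q1 | _XX[Y]YYYY   read Y → write Y, move S, go to q0
q0 | _XX[Y]YYYY   read Y → write X, move R, go to q3
q3 | _XXX[Y]YYY   read Y → write Y, move L, go to q4
q4 | _XX[X]YYYY   read X → write _, move S, go to q3
q3 | _XX[_]YYYY   read _ → write Y, move L, go to q1
q1 | _X[X]YYYYY   read X → write _, move L, go to q4
q4 | _[X]_YYYYY   read X → write _, move S, go to q3
q3 | _[_]_YYYYY   read _ → write Y, move L, go to q1
q1 | [_]Y_YYYYY   read _ → write _, move S, go to q0
q0 | [_]Y_YYYYY   read _ → write _, move R, go to q2
q2 | _[Y]_YYYYY   read Y → write Y, move S, go to q4
q4 | _[Y]_YYYYY   read Y → write Y, move R, go to qH
qH | _Y[_]YYYYY
At halt the head is at cell 1.

1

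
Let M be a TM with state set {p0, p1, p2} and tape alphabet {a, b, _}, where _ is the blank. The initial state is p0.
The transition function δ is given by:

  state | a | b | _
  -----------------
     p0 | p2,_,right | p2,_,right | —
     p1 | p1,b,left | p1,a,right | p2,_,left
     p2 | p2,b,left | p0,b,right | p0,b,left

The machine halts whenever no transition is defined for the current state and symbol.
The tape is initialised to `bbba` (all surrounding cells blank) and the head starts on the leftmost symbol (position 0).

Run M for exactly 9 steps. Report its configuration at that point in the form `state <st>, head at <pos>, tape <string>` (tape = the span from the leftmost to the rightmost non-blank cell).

state p0, head at 3, tape b_b

p0 | [b]bba_   read b → write _, move right, go to p2
p2 | _[b]ba_   read b → write b, move right, go to p0
p0 | _b[b]a_   read b → write _, move right, go to p2
p2 | _b_[a]_   read a → write b, move left, go to p2
p2 | _b[_]b_   read _ → write b, move left, go to p0
p0 | _[b]bb_   read b → write _, move right, go to p2
p2 | __[b]b_   read b → write b, move right, go to p0
p0 | __b[b]_   read b → write _, move right, go to p2
p2 | __b_[_]   read _ → write b, move left, go to p0
p0 | __b[_]b
After 9 steps: state p0, head at 3, tape b_b.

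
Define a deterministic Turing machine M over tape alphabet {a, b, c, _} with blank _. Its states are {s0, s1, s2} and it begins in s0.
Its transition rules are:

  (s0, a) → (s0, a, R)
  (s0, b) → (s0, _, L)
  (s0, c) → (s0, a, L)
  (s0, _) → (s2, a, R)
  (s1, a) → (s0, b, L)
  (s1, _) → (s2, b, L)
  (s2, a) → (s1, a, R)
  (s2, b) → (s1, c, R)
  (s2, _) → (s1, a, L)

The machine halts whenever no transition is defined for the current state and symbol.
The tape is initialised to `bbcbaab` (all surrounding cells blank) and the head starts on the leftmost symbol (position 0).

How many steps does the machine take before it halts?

s0 | __[b]bcbaab   read b → write _, move L, go to s0
s0 | _[_]_bcbaab   read _ → write a, move R, go to s2
s2 | _a[_]bcbaab   read _ → write a, move L, go to s1
s1 | _[a]abcbaab   read a → write b, move L, go to s0
s0 | [_]babcbaab   read _ → write a, move R, go to s2
s2 | a[b]abcbaab   read b → write c, move R, go to s1
s1 | ac[a]bcbaab   read a → write b, move L, go to s0
s0 | a[c]bbcbaab   read c → write a, move L, go to s0
s0 | [a]abbcbaab   read a → write a, move R, go to s0
s0 | a[a]bbcbaab   read a → write a, move R, go to s0
s0 | aa[b]bcbaab   read b → write _, move L, go to s0
s0 | a[a]_bcbaab   read a → write a, move R, go to s0
s0 | aa[_]bcbaab   read _ → write a, move R, go to s2
s2 | aaa[b]cbaab   read b → write c, move R, go to s1
s1 | aaac[c]baab
M halts after 14 transitions.

14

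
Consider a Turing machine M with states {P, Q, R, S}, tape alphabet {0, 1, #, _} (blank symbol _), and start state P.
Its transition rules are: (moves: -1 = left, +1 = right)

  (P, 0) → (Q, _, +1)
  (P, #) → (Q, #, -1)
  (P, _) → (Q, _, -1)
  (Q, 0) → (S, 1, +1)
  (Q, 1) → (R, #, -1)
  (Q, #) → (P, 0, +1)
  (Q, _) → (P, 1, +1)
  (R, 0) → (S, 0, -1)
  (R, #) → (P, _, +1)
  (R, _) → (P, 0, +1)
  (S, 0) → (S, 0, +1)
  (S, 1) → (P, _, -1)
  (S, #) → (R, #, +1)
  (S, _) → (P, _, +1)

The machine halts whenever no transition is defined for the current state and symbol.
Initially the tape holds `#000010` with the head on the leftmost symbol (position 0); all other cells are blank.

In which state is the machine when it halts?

R

state=P head=0 tape=__[#]000010____   (P,#)→(Q,#,-1)
state=Q head=-1 tape=_[_]#000010____   (Q,_)→(P,1,+1)
state=P head=0 tape=_1[#]000010____   (P,#)→(Q,#,-1)
state=Q head=-1 tape=_[1]#000010____   (Q,1)→(R,#,-1)
state=R head=-2 tape=[_]##000010____   (R,_)→(P,0,+1)
state=P head=-1 tape=0[#]#000010____   (P,#)→(Q,#,-1)
state=Q head=-2 tape=[0]##000010____   (Q,0)→(S,1,+1)
state=S head=-1 tape=1[#]#000010____   (S,#)→(R,#,+1)
state=R head=0 tape=1#[#]000010____   (R,#)→(P,_,+1)
state=P head=1 tape=1#_[0]00010____   (P,0)→(Q,_,+1)
state=Q head=2 tape=1#__[0]0010____   (Q,0)→(S,1,+1)
state=S head=3 tape=1#__1[0]010____   (S,0)→(S,0,+1)
state=S head=4 tape=1#__10[0]10____   (S,0)→(S,0,+1)
state=S head=5 tape=1#__100[1]0____   (S,1)→(P,_,-1)
state=P head=4 tape=1#__10[0]_0____   (P,0)→(Q,_,+1)
state=Q head=5 tape=1#__10_[_]0____   (Q,_)→(P,1,+1)
state=P head=6 tape=1#__10_1[0]____   (P,0)→(Q,_,+1)
state=Q head=7 tape=1#__10_1_[_]___   (Q,_)→(P,1,+1)
state=P head=8 tape=1#__10_1_1[_]__   (P,_)→(Q,_,-1)
state=Q head=7 tape=1#__10_1_[1]___   (Q,1)→(R,#,-1)
state=R head=6 tape=1#__10_1[_]#___   (R,_)→(P,0,+1)
state=P head=7 tape=1#__10_10[#]___   (P,#)→(Q,#,-1)
state=Q head=6 tape=1#__10_1[0]#___   (Q,0)→(S,1,+1)
state=S head=7 tape=1#__10_11[#]___   (S,#)→(R,#,+1)
state=R head=8 tape=1#__10_11#[_]__   (R,_)→(P,0,+1)
state=P head=9 tape=1#__10_11#0[_]_   (P,_)→(Q,_,-1)
state=Q head=8 tape=1#__10_11#[0]__   (Q,0)→(S,1,+1)
state=S head=9 tape=1#__10_11#1[_]_   (S,_)→(P,_,+1)
state=P head=10 tape=1#__10_11#1_[_]   (P,_)→(Q,_,-1)
state=Q head=9 tape=1#__10_11#1[_]_   (Q,_)→(P,1,+1)
state=P head=10 tape=1#__10_11#11[_]   (P,_)→(Q,_,-1)
state=Q head=9 tape=1#__10_11#1[1]_   (Q,1)→(R,#,-1)
state=R head=8 tape=1#__10_11#[1]#_
No transition is defined for (R, 1); M halts in state R.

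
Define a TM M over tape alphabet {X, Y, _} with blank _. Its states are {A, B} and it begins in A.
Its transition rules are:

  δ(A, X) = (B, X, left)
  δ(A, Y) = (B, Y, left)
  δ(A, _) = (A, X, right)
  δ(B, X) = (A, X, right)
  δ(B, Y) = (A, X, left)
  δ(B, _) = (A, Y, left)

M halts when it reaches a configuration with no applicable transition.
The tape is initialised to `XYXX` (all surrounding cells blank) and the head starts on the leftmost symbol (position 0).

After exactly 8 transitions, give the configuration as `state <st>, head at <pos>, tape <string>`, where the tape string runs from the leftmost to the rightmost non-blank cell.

A | __[X]YXX   read X → write X, move left, go to B
B | _[_]XYXX   read _ → write Y, move left, go to A
A | [_]YXYXX   read _ → write X, move right, go to A
A | X[Y]XYXX   read Y → write Y, move left, go to B
B | [X]YXYXX   read X → write X, move right, go to A
A | X[Y]XYXX   read Y → write Y, move left, go to B
B | [X]YXYXX   read X → write X, move right, go to A
A | X[Y]XYXX   read Y → write Y, move left, go to B
B | [X]YXYXX
After 8 steps: state B, head at -2, tape XYXYXX.

state B, head at -2, tape XYXYXX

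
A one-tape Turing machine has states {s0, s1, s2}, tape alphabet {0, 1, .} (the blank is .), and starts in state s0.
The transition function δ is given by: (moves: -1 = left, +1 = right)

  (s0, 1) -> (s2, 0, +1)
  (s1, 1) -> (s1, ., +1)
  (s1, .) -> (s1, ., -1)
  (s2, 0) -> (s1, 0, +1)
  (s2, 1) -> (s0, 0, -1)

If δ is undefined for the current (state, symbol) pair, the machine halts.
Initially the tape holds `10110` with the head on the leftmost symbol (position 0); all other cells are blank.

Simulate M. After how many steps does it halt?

state=s0 head=0 tape=[1]0110   (s0,1)→(s2,0,+1)
state=s2 head=1 tape=0[0]110   (s2,0)→(s1,0,+1)
state=s1 head=2 tape=00[1]10   (s1,1)→(s1,.,+1)
state=s1 head=3 tape=00.[1]0   (s1,1)→(s1,.,+1)
state=s1 head=4 tape=00..[0]
M halts after 4 transitions.

4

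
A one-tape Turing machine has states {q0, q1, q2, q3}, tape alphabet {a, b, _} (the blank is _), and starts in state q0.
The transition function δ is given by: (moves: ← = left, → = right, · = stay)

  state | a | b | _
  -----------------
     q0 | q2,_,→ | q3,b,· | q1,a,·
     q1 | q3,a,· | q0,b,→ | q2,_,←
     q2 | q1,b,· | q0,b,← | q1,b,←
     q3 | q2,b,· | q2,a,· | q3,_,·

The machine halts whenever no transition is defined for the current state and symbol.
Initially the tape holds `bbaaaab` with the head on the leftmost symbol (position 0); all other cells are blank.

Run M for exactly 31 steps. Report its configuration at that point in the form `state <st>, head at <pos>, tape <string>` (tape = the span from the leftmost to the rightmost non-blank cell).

q0 | [b]baaaab__   read b → write b, move ·, go to q3
q3 | [b]baaaab__   read b → write a, move ·, go to q2
q2 | [a]baaaab__   read a → write b, move ·, go to q1
q1 | [b]baaaab__   read b → write b, move →, go to q0
q0 | b[b]aaaab__   read b → write b, move ·, go to q3
q3 | b[b]aaaab__   read b → write a, move ·, go to q2
q2 | b[a]aaaab__   read a → write b, move ·, go to q1
q1 | b[b]aaaab__   read b → write b, move →, go to q0
q0 | bb[a]aaab__   read a → write _, move →, go to q2
q2 | bb_[a]aab__   read a → write b, move ·, go to q1
q1 | bb_[b]aab__   read b → write b, move →, go to q0
q0 | bb_b[a]ab__   read a → write _, move →, go to q2
q2 | bb_b_[a]b__   read a → write b, move ·, go to q1
q1 | bb_b_[b]b__   read b → write b, move →, go to q0
q0 | bb_b_b[b]__   read b → write b, move ·, go to q3
q3 | bb_b_b[b]__   read b → write a, move ·, go to q2
q2 | bb_b_b[a]__   read a → write b, move ·, go to q1
q1 | bb_b_b[b]__   read b → write b, move →, go to q0
q0 | bb_b_bb[_]_   read _ → write a, move ·, go to q1
q1 | bb_b_bb[a]_   read a → write a, move ·, go to q3
q3 | bb_b_bb[a]_   read a → write b, move ·, go to q2
q2 | bb_b_bb[b]_   read b → write b, move ←, go to q0
q0 | bb_b_b[b]b_   read b → write b, move ·, go to q3
q3 | bb_b_b[b]b_   read b → write a, move ·, go to q2
q2 | bb_b_b[a]b_   read a → write b, move ·, go to q1
q1 | bb_b_b[b]b_   read b → write b, move →, go to q0
q0 | bb_b_bb[b]_   read b → write b, move ·, go to q3
q3 | bb_b_bb[b]_   read b → write a, move ·, go to q2
q2 | bb_b_bb[a]_   read a → write b, move ·, go to q1
q1 | bb_b_bb[b]_   read b → write b, move →, go to q0
q0 | bb_b_bbb[_]   read _ → write a, move ·, go to q1
q1 | bb_b_bbb[a]
After 31 steps: state q1, head at 8, tape bb_b_bbba.

state q1, head at 8, tape bb_b_bbba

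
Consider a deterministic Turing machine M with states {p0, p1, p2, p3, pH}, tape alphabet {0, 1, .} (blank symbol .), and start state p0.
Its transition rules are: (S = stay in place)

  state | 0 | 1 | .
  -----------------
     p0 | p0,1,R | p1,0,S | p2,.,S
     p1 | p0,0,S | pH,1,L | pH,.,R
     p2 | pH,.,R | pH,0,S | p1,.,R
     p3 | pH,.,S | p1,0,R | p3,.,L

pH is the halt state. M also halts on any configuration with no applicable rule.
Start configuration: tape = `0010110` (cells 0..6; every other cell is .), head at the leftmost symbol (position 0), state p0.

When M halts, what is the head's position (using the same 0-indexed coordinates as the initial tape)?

p0 | [0]010110...   read 0 → write 1, move R, go to p0
p0 | 1[0]10110...   read 0 → write 1, move R, go to p0
p0 | 11[1]0110...   read 1 → write 0, move S, go to p1
p1 | 11[0]0110...   read 0 → write 0, move S, go to p0
p0 | 11[0]0110...   read 0 → write 1, move R, go to p0
p0 | 111[0]110...   read 0 → write 1, move R, go to p0
p0 | 1111[1]10...   read 1 → write 0, move S, go to p1
p1 | 1111[0]10...   read 0 → write 0, move S, go to p0
p0 | 1111[0]10...   read 0 → write 1, move R, go to p0
p0 | 11111[1]0...   read 1 → write 0, move S, go to p1
p1 | 11111[0]0...   read 0 → write 0, move S, go to p0
p0 | 11111[0]0...   read 0 → write 1, move R, go to p0
p0 | 111111[0]...   read 0 → write 1, move R, go to p0
p0 | 1111111[.]..   read . → write ., move S, go to p2
p2 | 1111111[.]..   read . → write ., move R, go to p1
p1 | 1111111.[.].   read . → write ., move R, go to pH
pH | 1111111..[.]
At halt the head is at cell 9.

9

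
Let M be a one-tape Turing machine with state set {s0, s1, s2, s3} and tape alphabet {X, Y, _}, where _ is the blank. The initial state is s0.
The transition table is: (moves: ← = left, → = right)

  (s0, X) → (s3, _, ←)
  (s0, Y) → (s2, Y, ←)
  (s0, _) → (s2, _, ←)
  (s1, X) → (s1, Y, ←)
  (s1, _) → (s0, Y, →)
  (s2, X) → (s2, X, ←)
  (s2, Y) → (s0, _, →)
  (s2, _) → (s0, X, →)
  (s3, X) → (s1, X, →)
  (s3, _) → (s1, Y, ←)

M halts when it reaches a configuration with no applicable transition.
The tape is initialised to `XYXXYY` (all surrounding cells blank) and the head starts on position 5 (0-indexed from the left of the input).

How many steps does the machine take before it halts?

state=s0 head=5 tape=___XYXXY[Y]   (s0,Y)→(s2,Y,←)
state=s2 head=4 tape=___XYXX[Y]Y   (s2,Y)→(s0,_,→)
state=s0 head=5 tape=___XYXX_[Y]   (s0,Y)→(s2,Y,←)
state=s2 head=4 tape=___XYXX[_]Y   (s2,_)→(s0,X,→)
state=s0 head=5 tape=___XYXXX[Y]   (s0,Y)→(s2,Y,←)
state=s2 head=4 tape=___XYXX[X]Y   (s2,X)→(s2,X,←)
state=s2 head=3 tape=___XYX[X]XY   (s2,X)→(s2,X,←)
state=s2 head=2 tape=___XY[X]XXY   (s2,X)→(s2,X,←)
state=s2 head=1 tape=___X[Y]XXXY   (s2,Y)→(s0,_,→)
state=s0 head=2 tape=___X_[X]XXY   (s0,X)→(s3,_,←)
state=s3 head=1 tape=___X[_]_XXY   (s3,_)→(s1,Y,←)
state=s1 head=0 tape=___[X]Y_XXY   (s1,X)→(s1,Y,←)
state=s1 head=-1 tape=__[_]YY_XXY   (s1,_)→(s0,Y,→)
state=s0 head=0 tape=__Y[Y]Y_XXY   (s0,Y)→(s2,Y,←)
state=s2 head=-1 tape=__[Y]YY_XXY   (s2,Y)→(s0,_,→)
state=s0 head=0 tape=___[Y]Y_XXY   (s0,Y)→(s2,Y,←)
state=s2 head=-1 tape=__[_]YY_XXY   (s2,_)→(s0,X,→)
state=s0 head=0 tape=__X[Y]Y_XXY   (s0,Y)→(s2,Y,←)
state=s2 head=-1 tape=__[X]YY_XXY   (s2,X)→(s2,X,←)
state=s2 head=-2 tape=_[_]XYY_XXY   (s2,_)→(s0,X,→)
state=s0 head=-1 tape=_X[X]YY_XXY   (s0,X)→(s3,_,←)
state=s3 head=-2 tape=_[X]_YY_XXY   (s3,X)→(s1,X,→)
state=s1 head=-1 tape=_X[_]YY_XXY   (s1,_)→(s0,Y,→)
state=s0 head=0 tape=_XY[Y]Y_XXY   (s0,Y)→(s2,Y,←)
state=s2 head=-1 tape=_X[Y]YY_XXY   (s2,Y)→(s0,_,→)
state=s0 head=0 tape=_X_[Y]Y_XXY   (s0,Y)→(s2,Y,←)
state=s2 head=-1 tape=_X[_]YY_XXY   (s2,_)→(s0,X,→)
state=s0 head=0 tape=_XX[Y]Y_XXY   (s0,Y)→(s2,Y,←)
state=s2 head=-1 tape=_X[X]YY_XXY   (s2,X)→(s2,X,←)
state=s2 head=-2 tape=_[X]XYY_XXY   (s2,X)→(s2,X,←)
state=s2 head=-3 tape=[_]XXYY_XXY   (s2,_)→(s0,X,→)
state=s0 head=-2 tape=X[X]XYY_XXY   (s0,X)→(s3,_,←)
state=s3 head=-3 tape=[X]_XYY_XXY   (s3,X)→(s1,X,→)
state=s1 head=-2 tape=X[_]XYY_XXY   (s1,_)→(s0,Y,→)
state=s0 head=-1 tape=XY[X]YY_XXY   (s0,X)→(s3,_,←)
state=s3 head=-2 tape=X[Y]_YY_XXY
M halts after 35 transitions.

35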